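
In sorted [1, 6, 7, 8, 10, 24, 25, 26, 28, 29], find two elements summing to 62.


Two pointers: lo=0, hi=9
No pair sums to 62


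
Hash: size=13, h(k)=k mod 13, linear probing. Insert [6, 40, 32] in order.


Insertions: 6->slot 6; 40->slot 1; 32->slot 7
Table: [None, 40, None, None, None, None, 6, 32, None, None, None, None, None]


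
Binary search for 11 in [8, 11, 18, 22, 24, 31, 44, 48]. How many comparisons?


Search for 11:
[0,7] mid=3 arr[3]=22
[0,2] mid=1 arr[1]=11
Total: 2 comparisons


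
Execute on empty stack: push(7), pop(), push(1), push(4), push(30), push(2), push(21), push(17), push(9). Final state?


push(7) -> [7]
pop() returns 7 -> []
push(1) -> [1]
push(4) -> [1, 4]
push(30) -> [1, 4, 30]
push(2) -> [1, 4, 30, 2]
push(21) -> [1, 4, 30, 2, 21]
push(17) -> [1, 4, 30, 2, 21, 17]
push(9) -> [1, 4, 30, 2, 21, 17, 9]
Final stack (bottom to top): [1, 4, 30, 2, 21, 17, 9]


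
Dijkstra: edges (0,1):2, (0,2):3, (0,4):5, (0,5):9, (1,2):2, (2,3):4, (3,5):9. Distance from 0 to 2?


Dijkstra from 0:
Distances: {0: 0, 1: 2, 2: 3, 3: 7, 4: 5, 5: 9}
Shortest distance to 2 = 3, path = [0, 2]


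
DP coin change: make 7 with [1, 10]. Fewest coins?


dp[0]=0; dp[i]=1+min(dp[i-c] for c in coins)
...dp[2]=2, dp[3]=3, dp[4]=4, dp[5]=5, dp[6]=6, dp[7]=7
Minimum coins for 7 = 7


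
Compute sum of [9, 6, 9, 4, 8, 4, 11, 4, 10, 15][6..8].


Prefix sums: [0, 9, 15, 24, 28, 36, 40, 51, 55, 65, 80]
Sum[6..8] = prefix[9] - prefix[6] = 65 - 40 = 25


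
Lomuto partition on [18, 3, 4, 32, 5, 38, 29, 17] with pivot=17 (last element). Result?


Elements <= 17 go left of pivot.
Result: [3, 4, 5, 17, 18, 38, 29, 32], pivot at index 3


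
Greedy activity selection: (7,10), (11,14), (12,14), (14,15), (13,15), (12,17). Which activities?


Greedy: pick earliest-ending, then skip overlaps.
Selected (3 activities): [(7, 10), (11, 14), (14, 15)]


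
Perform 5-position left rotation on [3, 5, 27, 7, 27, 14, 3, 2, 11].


Left rotate by 5: [14, 3, 2, 11, 3, 5, 27, 7, 27]


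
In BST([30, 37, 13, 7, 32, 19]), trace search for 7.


BST root = 30
Search for 7: compare at each node
Path: [30, 13, 7]


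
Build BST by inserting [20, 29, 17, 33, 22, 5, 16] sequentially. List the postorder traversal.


Root = 20; build tree by BST insertion.
Postorder traversal: [16, 5, 17, 22, 33, 29, 20]


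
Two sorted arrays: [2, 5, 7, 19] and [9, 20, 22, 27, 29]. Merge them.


Compare heads, take smaller each step.
Merged: [2, 5, 7, 9, 19, 20, 22, 27, 29]


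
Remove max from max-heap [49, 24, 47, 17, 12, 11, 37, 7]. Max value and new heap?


Max = 49
Replace root with last, heapify down
Resulting heap: [47, 24, 37, 17, 12, 11, 7]


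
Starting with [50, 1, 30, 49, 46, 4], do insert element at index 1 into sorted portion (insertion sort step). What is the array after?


After one pass: [1, 50, 30, 49, 46, 4]


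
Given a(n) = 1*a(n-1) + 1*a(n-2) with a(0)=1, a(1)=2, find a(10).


Build bottom-up:
...a(8)=55, a(9)=89, a(10)=1*89+1*55=144


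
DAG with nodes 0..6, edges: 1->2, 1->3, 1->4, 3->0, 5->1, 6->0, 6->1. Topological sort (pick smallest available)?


Kahn's algorithm, process smallest node first
Order: [5, 6, 1, 2, 3, 0, 4]


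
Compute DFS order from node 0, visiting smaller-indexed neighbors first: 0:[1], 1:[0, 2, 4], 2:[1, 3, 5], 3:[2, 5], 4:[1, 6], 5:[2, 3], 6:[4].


DFS stack-based: start with [0]
Visit order: [0, 1, 2, 3, 5, 4, 6]


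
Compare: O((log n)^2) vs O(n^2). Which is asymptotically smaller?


polylogarithmic grows slower than quadratic
O((log n)^2) is asymptotically smaller; O(n^2) grows faster


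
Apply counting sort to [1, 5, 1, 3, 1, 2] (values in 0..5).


Count array: [0, 3, 1, 1, 0, 1]
Reconstruct: [1, 1, 1, 2, 3, 5]


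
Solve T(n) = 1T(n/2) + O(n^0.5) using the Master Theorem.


a=1, b=2, c=0.5. log_2(1)=0 < c=0.5. Case 3: O(n^c) = O(sqrt(n))
Complexity: O(sqrt(n))


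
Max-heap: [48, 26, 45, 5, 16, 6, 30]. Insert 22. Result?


Append 22: [48, 26, 45, 5, 16, 6, 30, 22]
Bubble up: swap idx 7(22) with idx 3(5)
Result: [48, 26, 45, 22, 16, 6, 30, 5]


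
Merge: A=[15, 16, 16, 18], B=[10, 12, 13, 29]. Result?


Compare heads, take smaller each step.
Merged: [10, 12, 13, 15, 16, 16, 18, 29]


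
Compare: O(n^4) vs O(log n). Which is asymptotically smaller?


logarithmic grows slower than quartic
O(log n) is asymptotically smaller; O(n^4) grows faster


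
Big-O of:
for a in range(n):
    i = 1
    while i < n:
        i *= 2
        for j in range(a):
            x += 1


Per nesting level: O(n) * O(log n) * O(n) [triangular over a] = O(n^2 log n)
Complexity: O(n^2 log n)


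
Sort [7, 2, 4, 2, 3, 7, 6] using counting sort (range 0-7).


Count array: [0, 0, 2, 1, 1, 0, 1, 2]
Reconstruct: [2, 2, 3, 4, 6, 7, 7]


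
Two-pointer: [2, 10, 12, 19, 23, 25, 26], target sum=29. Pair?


Two pointers: lo=0, hi=6
Found pair: (10, 19) summing to 29


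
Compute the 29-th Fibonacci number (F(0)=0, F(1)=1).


F(n)=F(n-1)+F(n-2)
...F(27)=196418, F(28)=317811, F(29)=514229


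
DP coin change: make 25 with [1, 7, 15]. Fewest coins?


dp[0]=0; dp[i]=1+min(dp[i-c] for c in coins)
...dp[20]=6, dp[21]=3, dp[22]=2, dp[23]=3, dp[24]=4, dp[25]=5
Minimum coins for 25 = 5


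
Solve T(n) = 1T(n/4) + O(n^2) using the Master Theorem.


a=1, b=4, c=2. log_4(1)=0 < c=2. Case 3: O(n^c) = O(n^2)
Complexity: O(n^2)


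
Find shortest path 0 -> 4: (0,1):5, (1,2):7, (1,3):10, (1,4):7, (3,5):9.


Dijkstra from 0:
Distances: {0: 0, 1: 5, 2: 12, 3: 15, 4: 12, 5: 24}
Shortest distance to 4 = 12, path = [0, 1, 4]


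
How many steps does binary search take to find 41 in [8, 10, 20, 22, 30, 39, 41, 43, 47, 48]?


Search for 41:
[0,9] mid=4 arr[4]=30
[5,9] mid=7 arr[7]=43
[5,6] mid=5 arr[5]=39
[6,6] mid=6 arr[6]=41
Total: 4 comparisons


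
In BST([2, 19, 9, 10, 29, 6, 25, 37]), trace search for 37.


BST root = 2
Search for 37: compare at each node
Path: [2, 19, 29, 37]


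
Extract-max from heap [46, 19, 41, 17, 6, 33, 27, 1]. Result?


Max = 46
Replace root with last, heapify down
Resulting heap: [41, 19, 33, 17, 6, 1, 27]


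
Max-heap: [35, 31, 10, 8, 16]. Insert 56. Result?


Append 56: [35, 31, 10, 8, 16, 56]
Bubble up: swap idx 5(56) with idx 2(10); swap idx 2(56) with idx 0(35)
Result: [56, 31, 35, 8, 16, 10]


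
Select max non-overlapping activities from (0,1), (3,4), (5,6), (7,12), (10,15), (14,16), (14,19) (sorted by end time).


Greedy: pick earliest-ending, then skip overlaps.
Selected (5 activities): [(0, 1), (3, 4), (5, 6), (7, 12), (14, 16)]


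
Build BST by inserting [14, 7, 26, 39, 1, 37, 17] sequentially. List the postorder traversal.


Root = 14; build tree by BST insertion.
Postorder traversal: [1, 7, 17, 37, 39, 26, 14]


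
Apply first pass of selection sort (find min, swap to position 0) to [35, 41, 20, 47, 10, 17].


After one pass: [10, 41, 20, 47, 35, 17]


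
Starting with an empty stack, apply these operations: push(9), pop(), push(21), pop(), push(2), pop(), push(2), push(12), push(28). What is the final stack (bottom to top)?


push(9) -> [9]
pop() returns 9 -> []
push(21) -> [21]
pop() returns 21 -> []
push(2) -> [2]
pop() returns 2 -> []
push(2) -> [2]
push(12) -> [2, 12]
push(28) -> [2, 12, 28]
Final stack (bottom to top): [2, 12, 28]


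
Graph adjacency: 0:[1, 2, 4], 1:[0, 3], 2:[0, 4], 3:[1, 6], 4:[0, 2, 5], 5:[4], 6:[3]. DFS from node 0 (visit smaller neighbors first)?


DFS stack-based: start with [0]
Visit order: [0, 1, 3, 6, 2, 4, 5]


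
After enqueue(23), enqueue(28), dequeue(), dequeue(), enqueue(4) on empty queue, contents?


enqueue(23) -> [23]
enqueue(28) -> [23, 28]
dequeue() returns 23 -> [28]
dequeue() returns 28 -> []
enqueue(4) -> [4]
Final queue (front to back): [4]


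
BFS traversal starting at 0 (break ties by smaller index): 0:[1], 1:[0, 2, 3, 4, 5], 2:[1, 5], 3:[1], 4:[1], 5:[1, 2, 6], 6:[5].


BFS queue: start with [0]
Visit order: [0, 1, 2, 3, 4, 5, 6]


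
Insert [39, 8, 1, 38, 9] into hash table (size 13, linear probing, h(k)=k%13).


Insertions: 39->slot 0; 8->slot 8; 1->slot 1; 38->slot 12; 9->slot 9
Table: [39, 1, None, None, None, None, None, None, 8, 9, None, None, 38]


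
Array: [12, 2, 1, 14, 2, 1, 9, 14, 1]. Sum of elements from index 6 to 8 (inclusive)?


Prefix sums: [0, 12, 14, 15, 29, 31, 32, 41, 55, 56]
Sum[6..8] = prefix[9] - prefix[6] = 56 - 32 = 24


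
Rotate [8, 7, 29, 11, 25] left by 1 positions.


Left rotate by 1: [7, 29, 11, 25, 8]


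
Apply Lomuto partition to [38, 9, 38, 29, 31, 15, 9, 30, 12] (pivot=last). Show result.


Elements <= 12 go left of pivot.
Result: [9, 9, 12, 29, 31, 15, 38, 30, 38], pivot at index 2


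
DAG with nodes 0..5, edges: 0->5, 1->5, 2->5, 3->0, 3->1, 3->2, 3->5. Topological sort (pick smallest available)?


Kahn's algorithm, process smallest node first
Order: [3, 0, 1, 2, 4, 5]


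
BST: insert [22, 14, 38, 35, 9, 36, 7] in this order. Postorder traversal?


Root = 22; build tree by BST insertion.
Postorder traversal: [7, 9, 14, 36, 35, 38, 22]


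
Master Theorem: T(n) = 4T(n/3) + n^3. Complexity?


a=4, b=3, c=3. log_3(4)=1.262 < c=3. Case 3: O(n^c) = O(n^3)
Complexity: O(n^3)


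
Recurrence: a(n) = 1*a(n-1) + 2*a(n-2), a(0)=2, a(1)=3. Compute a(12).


Build bottom-up:
...a(10)=1707, a(11)=3413, a(12)=1*3413+2*1707=6827


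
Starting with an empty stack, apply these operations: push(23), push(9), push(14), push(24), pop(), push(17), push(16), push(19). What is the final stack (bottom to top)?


push(23) -> [23]
push(9) -> [23, 9]
push(14) -> [23, 9, 14]
push(24) -> [23, 9, 14, 24]
pop() returns 24 -> [23, 9, 14]
push(17) -> [23, 9, 14, 17]
push(16) -> [23, 9, 14, 17, 16]
push(19) -> [23, 9, 14, 17, 16, 19]
Final stack (bottom to top): [23, 9, 14, 17, 16, 19]


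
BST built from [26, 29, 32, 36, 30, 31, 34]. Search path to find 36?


BST root = 26
Search for 36: compare at each node
Path: [26, 29, 32, 36]


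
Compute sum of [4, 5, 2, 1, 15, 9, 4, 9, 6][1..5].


Prefix sums: [0, 4, 9, 11, 12, 27, 36, 40, 49, 55]
Sum[1..5] = prefix[6] - prefix[1] = 36 - 4 = 32


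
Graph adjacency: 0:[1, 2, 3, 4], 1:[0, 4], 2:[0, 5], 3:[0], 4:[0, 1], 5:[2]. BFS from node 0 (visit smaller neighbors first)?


BFS queue: start with [0]
Visit order: [0, 1, 2, 3, 4, 5]


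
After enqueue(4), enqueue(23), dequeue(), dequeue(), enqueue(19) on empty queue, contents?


enqueue(4) -> [4]
enqueue(23) -> [4, 23]
dequeue() returns 4 -> [23]
dequeue() returns 23 -> []
enqueue(19) -> [19]
Final queue (front to back): [19]


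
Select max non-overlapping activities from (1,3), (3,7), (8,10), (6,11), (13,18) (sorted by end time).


Greedy: pick earliest-ending, then skip overlaps.
Selected (4 activities): [(1, 3), (3, 7), (8, 10), (13, 18)]


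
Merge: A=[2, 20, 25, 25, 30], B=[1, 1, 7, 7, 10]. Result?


Compare heads, take smaller each step.
Merged: [1, 1, 2, 7, 7, 10, 20, 25, 25, 30]


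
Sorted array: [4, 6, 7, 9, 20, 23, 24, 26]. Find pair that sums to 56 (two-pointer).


Two pointers: lo=0, hi=7
No pair sums to 56


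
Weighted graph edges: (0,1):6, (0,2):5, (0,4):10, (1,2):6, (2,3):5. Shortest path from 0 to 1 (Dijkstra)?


Dijkstra from 0:
Distances: {0: 0, 1: 6, 2: 5, 3: 10, 4: 10}
Shortest distance to 1 = 6, path = [0, 1]


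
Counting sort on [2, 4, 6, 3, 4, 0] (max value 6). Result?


Count array: [1, 0, 1, 1, 2, 0, 1]
Reconstruct: [0, 2, 3, 4, 4, 6]


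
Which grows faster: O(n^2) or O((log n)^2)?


polylogarithmic grows slower than quadratic
O((log n)^2) is asymptotically smaller; O(n^2) grows faster


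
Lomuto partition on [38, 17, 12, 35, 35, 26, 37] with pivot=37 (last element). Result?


Elements <= 37 go left of pivot.
Result: [17, 12, 35, 35, 26, 37, 38], pivot at index 5


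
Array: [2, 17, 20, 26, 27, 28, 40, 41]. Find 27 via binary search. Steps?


Search for 27:
[0,7] mid=3 arr[3]=26
[4,7] mid=5 arr[5]=28
[4,4] mid=4 arr[4]=27
Total: 3 comparisons


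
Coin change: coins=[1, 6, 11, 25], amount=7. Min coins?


dp[0]=0; dp[i]=1+min(dp[i-c] for c in coins)
...dp[2]=2, dp[3]=3, dp[4]=4, dp[5]=5, dp[6]=1, dp[7]=2
Minimum coins for 7 = 2


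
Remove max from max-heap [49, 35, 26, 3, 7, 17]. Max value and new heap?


Max = 49
Replace root with last, heapify down
Resulting heap: [35, 17, 26, 3, 7]


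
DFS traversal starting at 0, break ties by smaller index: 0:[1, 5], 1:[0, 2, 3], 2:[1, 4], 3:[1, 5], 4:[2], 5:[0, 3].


DFS stack-based: start with [0]
Visit order: [0, 1, 2, 4, 3, 5]


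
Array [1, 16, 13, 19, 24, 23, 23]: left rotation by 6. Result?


Left rotate by 6: [23, 1, 16, 13, 19, 24, 23]


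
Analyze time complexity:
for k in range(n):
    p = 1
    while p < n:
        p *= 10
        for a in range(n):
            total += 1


Per nesting level: O(n) * O(log n) * O(n) = O(n^2 log n)
Complexity: O(n^2 log n)


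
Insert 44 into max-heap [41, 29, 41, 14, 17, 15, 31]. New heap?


Append 44: [41, 29, 41, 14, 17, 15, 31, 44]
Bubble up: swap idx 7(44) with idx 3(14); swap idx 3(44) with idx 1(29); swap idx 1(44) with idx 0(41)
Result: [44, 41, 41, 29, 17, 15, 31, 14]


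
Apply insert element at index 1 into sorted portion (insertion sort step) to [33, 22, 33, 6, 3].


After one pass: [22, 33, 33, 6, 3]


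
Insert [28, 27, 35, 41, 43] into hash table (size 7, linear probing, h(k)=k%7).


Insertions: 28->slot 0; 27->slot 6; 35->slot 1; 41->slot 2; 43->slot 3
Table: [28, 35, 41, 43, None, None, 27]


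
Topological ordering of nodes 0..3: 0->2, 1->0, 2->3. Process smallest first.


Kahn's algorithm, process smallest node first
Order: [1, 0, 2, 3]


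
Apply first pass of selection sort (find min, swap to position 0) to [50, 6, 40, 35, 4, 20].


After one pass: [4, 6, 40, 35, 50, 20]


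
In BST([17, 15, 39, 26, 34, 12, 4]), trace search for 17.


BST root = 17
Search for 17: compare at each node
Path: [17]


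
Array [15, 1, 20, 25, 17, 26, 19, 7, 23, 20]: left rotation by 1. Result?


Left rotate by 1: [1, 20, 25, 17, 26, 19, 7, 23, 20, 15]


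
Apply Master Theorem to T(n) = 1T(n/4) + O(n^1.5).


a=1, b=4, c=1.5. log_4(1)=0 < c=1.5. Case 3: O(n^c) = O(n^1.500)
Complexity: O(n^1.500)


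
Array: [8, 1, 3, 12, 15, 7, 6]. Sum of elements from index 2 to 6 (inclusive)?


Prefix sums: [0, 8, 9, 12, 24, 39, 46, 52]
Sum[2..6] = prefix[7] - prefix[2] = 52 - 9 = 43


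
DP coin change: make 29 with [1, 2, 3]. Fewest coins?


dp[0]=0; dp[i]=1+min(dp[i-c] for c in coins)
...dp[24]=8, dp[25]=9, dp[26]=9, dp[27]=9, dp[28]=10, dp[29]=10
Minimum coins for 29 = 10


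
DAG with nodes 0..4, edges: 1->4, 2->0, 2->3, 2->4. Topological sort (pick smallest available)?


Kahn's algorithm, process smallest node first
Order: [1, 2, 0, 3, 4]


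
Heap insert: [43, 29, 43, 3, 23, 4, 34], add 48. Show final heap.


Append 48: [43, 29, 43, 3, 23, 4, 34, 48]
Bubble up: swap idx 7(48) with idx 3(3); swap idx 3(48) with idx 1(29); swap idx 1(48) with idx 0(43)
Result: [48, 43, 43, 29, 23, 4, 34, 3]


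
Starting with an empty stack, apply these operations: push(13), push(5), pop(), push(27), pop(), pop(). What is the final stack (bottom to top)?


push(13) -> [13]
push(5) -> [13, 5]
pop() returns 5 -> [13]
push(27) -> [13, 27]
pop() returns 27 -> [13]
pop() returns 13 -> []
Final stack (bottom to top): []


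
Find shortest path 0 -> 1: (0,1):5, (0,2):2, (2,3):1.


Dijkstra from 0:
Distances: {0: 0, 1: 5, 2: 2, 3: 3}
Shortest distance to 1 = 5, path = [0, 1]


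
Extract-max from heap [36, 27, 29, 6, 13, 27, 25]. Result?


Max = 36
Replace root with last, heapify down
Resulting heap: [29, 27, 27, 6, 13, 25]


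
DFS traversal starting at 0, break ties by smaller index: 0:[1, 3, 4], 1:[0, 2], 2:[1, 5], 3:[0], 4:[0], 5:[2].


DFS stack-based: start with [0]
Visit order: [0, 1, 2, 5, 3, 4]


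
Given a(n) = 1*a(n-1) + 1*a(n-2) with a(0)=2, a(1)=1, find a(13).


Build bottom-up:
...a(11)=199, a(12)=322, a(13)=1*322+1*199=521


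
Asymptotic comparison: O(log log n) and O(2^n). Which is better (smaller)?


double-logarithmic grows slower than exponential
O(log log n) is asymptotically smaller; O(2^n) grows faster


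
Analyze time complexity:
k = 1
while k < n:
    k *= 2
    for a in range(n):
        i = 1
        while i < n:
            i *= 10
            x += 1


Per nesting level: O(log n) * O(n) * O(log n) = O(n (log n)^2)
Complexity: O(n (log n)^2)


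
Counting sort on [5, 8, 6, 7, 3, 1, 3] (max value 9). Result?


Count array: [0, 1, 0, 2, 0, 1, 1, 1, 1, 0]
Reconstruct: [1, 3, 3, 5, 6, 7, 8]


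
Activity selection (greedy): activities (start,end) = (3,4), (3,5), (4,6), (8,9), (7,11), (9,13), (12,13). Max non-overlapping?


Greedy: pick earliest-ending, then skip overlaps.
Selected (4 activities): [(3, 4), (4, 6), (8, 9), (9, 13)]


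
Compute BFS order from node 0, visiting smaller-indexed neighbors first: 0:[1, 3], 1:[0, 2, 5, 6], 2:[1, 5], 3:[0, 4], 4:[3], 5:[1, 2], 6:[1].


BFS queue: start with [0]
Visit order: [0, 1, 3, 2, 5, 6, 4]


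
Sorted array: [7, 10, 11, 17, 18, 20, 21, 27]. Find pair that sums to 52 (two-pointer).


Two pointers: lo=0, hi=7
No pair sums to 52


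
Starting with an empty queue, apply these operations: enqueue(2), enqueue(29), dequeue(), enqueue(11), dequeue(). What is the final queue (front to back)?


enqueue(2) -> [2]
enqueue(29) -> [2, 29]
dequeue() returns 2 -> [29]
enqueue(11) -> [29, 11]
dequeue() returns 29 -> [11]
Final queue (front to back): [11]


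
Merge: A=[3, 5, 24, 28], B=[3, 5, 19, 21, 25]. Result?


Compare heads, take smaller each step.
Merged: [3, 3, 5, 5, 19, 21, 24, 25, 28]


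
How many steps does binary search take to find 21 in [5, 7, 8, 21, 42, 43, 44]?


Search for 21:
[0,6] mid=3 arr[3]=21
Total: 1 comparisons


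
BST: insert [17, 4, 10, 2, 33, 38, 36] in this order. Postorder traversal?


Root = 17; build tree by BST insertion.
Postorder traversal: [2, 10, 4, 36, 38, 33, 17]


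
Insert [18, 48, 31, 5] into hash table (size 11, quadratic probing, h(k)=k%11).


Insertions: 18->slot 7; 48->slot 4; 31->slot 9; 5->slot 5
Table: [None, None, None, None, 48, 5, None, 18, None, 31, None]


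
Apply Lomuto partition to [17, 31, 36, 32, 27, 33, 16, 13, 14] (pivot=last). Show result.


Elements <= 14 go left of pivot.
Result: [13, 14, 36, 32, 27, 33, 16, 17, 31], pivot at index 1


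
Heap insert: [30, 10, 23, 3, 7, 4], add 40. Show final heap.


Append 40: [30, 10, 23, 3, 7, 4, 40]
Bubble up: swap idx 6(40) with idx 2(23); swap idx 2(40) with idx 0(30)
Result: [40, 10, 30, 3, 7, 4, 23]


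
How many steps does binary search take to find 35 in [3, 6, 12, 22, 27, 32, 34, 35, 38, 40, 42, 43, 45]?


Search for 35:
[0,12] mid=6 arr[6]=34
[7,12] mid=9 arr[9]=40
[7,8] mid=7 arr[7]=35
Total: 3 comparisons


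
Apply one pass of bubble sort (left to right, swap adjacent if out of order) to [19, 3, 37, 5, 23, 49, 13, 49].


After one pass: [3, 19, 5, 23, 37, 13, 49, 49]


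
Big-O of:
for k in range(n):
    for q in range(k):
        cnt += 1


Per nesting level: O(n) * O(n) [triangular over k] = O(n^2)
Complexity: O(n^2)


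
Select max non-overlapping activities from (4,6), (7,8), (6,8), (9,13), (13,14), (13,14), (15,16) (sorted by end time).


Greedy: pick earliest-ending, then skip overlaps.
Selected (5 activities): [(4, 6), (7, 8), (9, 13), (13, 14), (15, 16)]


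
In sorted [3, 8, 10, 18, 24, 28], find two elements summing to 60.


Two pointers: lo=0, hi=5
No pair sums to 60


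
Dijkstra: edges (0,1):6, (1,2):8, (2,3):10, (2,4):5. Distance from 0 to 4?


Dijkstra from 0:
Distances: {0: 0, 1: 6, 2: 14, 3: 24, 4: 19}
Shortest distance to 4 = 19, path = [0, 1, 2, 4]


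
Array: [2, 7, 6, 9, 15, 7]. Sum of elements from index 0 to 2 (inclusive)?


Prefix sums: [0, 2, 9, 15, 24, 39, 46]
Sum[0..2] = prefix[3] - prefix[0] = 15 - 0 = 15


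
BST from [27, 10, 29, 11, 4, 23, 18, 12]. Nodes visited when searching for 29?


BST root = 27
Search for 29: compare at each node
Path: [27, 29]


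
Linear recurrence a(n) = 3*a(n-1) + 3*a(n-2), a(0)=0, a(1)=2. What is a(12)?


Build bottom-up:
...a(10)=267786, a(11)=1015254, a(12)=3*1015254+3*267786=3849120


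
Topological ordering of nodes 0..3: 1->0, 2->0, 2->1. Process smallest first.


Kahn's algorithm, process smallest node first
Order: [2, 1, 0, 3]


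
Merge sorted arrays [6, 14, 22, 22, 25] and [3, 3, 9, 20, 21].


Compare heads, take smaller each step.
Merged: [3, 3, 6, 9, 14, 20, 21, 22, 22, 25]


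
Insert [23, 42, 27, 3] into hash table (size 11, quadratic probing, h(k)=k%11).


Insertions: 23->slot 1; 42->slot 9; 27->slot 5; 3->slot 3
Table: [None, 23, None, 3, None, 27, None, None, None, 42, None]


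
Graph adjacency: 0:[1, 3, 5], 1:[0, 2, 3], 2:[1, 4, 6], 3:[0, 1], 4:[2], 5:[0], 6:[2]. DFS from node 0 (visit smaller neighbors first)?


DFS stack-based: start with [0]
Visit order: [0, 1, 2, 4, 6, 3, 5]


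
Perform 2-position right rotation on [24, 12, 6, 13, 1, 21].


Right rotate by 2: [1, 21, 24, 12, 6, 13]


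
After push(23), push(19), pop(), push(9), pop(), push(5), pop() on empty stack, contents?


push(23) -> [23]
push(19) -> [23, 19]
pop() returns 19 -> [23]
push(9) -> [23, 9]
pop() returns 9 -> [23]
push(5) -> [23, 5]
pop() returns 5 -> [23]
Final stack (bottom to top): [23]


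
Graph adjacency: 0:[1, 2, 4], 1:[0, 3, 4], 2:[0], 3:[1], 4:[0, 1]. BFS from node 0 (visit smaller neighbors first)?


BFS queue: start with [0]
Visit order: [0, 1, 2, 4, 3]


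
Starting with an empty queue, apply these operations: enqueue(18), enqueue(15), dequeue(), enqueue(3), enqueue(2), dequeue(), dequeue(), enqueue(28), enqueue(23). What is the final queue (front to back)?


enqueue(18) -> [18]
enqueue(15) -> [18, 15]
dequeue() returns 18 -> [15]
enqueue(3) -> [15, 3]
enqueue(2) -> [15, 3, 2]
dequeue() returns 15 -> [3, 2]
dequeue() returns 3 -> [2]
enqueue(28) -> [2, 28]
enqueue(23) -> [2, 28, 23]
Final queue (front to back): [2, 28, 23]


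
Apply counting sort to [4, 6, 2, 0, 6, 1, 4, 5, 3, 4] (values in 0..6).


Count array: [1, 1, 1, 1, 3, 1, 2]
Reconstruct: [0, 1, 2, 3, 4, 4, 4, 5, 6, 6]


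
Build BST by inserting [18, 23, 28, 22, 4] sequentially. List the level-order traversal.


Root = 18; build tree by BST insertion.
Level-Order traversal: [18, 4, 23, 22, 28]


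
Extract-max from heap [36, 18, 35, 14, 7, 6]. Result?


Max = 36
Replace root with last, heapify down
Resulting heap: [35, 18, 6, 14, 7]


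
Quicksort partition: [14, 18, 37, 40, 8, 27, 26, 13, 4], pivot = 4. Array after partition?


Elements <= 4 go left of pivot.
Result: [4, 18, 37, 40, 8, 27, 26, 13, 14], pivot at index 0


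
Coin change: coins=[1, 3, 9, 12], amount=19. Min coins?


dp[0]=0; dp[i]=1+min(dp[i-c] for c in coins)
...dp[14]=3, dp[15]=2, dp[16]=3, dp[17]=4, dp[18]=2, dp[19]=3
Minimum coins for 19 = 3


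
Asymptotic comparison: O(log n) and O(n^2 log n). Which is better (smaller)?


logarithmic grows slower than n^2 log n
O(log n) is asymptotically smaller; O(n^2 log n) grows faster


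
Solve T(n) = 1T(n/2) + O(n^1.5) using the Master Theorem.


a=1, b=2, c=1.5. log_2(1)=0 < c=1.5. Case 3: O(n^c) = O(n^1.500)
Complexity: O(n^1.500)


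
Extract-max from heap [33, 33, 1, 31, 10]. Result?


Max = 33
Replace root with last, heapify down
Resulting heap: [33, 31, 1, 10]


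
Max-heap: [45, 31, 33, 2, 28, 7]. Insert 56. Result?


Append 56: [45, 31, 33, 2, 28, 7, 56]
Bubble up: swap idx 6(56) with idx 2(33); swap idx 2(56) with idx 0(45)
Result: [56, 31, 45, 2, 28, 7, 33]


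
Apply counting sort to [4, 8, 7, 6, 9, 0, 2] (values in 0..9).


Count array: [1, 0, 1, 0, 1, 0, 1, 1, 1, 1]
Reconstruct: [0, 2, 4, 6, 7, 8, 9]


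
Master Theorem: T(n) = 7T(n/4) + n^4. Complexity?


a=7, b=4, c=4. log_4(7)=1.404 < c=4. Case 3: O(n^c) = O(n^4)
Complexity: O(n^4)


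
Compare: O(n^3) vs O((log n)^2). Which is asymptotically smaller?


polylogarithmic grows slower than cubic
O((log n)^2) is asymptotically smaller; O(n^3) grows faster


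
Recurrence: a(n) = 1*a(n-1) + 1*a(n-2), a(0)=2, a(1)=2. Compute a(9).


Build bottom-up:
...a(7)=42, a(8)=68, a(9)=1*68+1*42=110


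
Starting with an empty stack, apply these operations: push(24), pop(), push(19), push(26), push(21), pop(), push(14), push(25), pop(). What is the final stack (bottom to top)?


push(24) -> [24]
pop() returns 24 -> []
push(19) -> [19]
push(26) -> [19, 26]
push(21) -> [19, 26, 21]
pop() returns 21 -> [19, 26]
push(14) -> [19, 26, 14]
push(25) -> [19, 26, 14, 25]
pop() returns 25 -> [19, 26, 14]
Final stack (bottom to top): [19, 26, 14]


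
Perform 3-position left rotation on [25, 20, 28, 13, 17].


Left rotate by 3: [13, 17, 25, 20, 28]


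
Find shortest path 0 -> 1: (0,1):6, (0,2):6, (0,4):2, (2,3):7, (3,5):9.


Dijkstra from 0:
Distances: {0: 0, 1: 6, 2: 6, 3: 13, 4: 2, 5: 22}
Shortest distance to 1 = 6, path = [0, 1]


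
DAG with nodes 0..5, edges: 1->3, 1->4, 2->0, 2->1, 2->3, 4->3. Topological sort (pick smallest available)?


Kahn's algorithm, process smallest node first
Order: [2, 0, 1, 4, 3, 5]


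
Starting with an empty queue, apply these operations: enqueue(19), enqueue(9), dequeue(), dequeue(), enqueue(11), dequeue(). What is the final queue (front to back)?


enqueue(19) -> [19]
enqueue(9) -> [19, 9]
dequeue() returns 19 -> [9]
dequeue() returns 9 -> []
enqueue(11) -> [11]
dequeue() returns 11 -> []
Final queue (front to back): []


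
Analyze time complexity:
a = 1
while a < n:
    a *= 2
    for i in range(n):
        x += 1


Per nesting level: O(log n) * O(n) = O(n log n)
Complexity: O(n log n)


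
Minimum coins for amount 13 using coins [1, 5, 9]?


dp[0]=0; dp[i]=1+min(dp[i-c] for c in coins)
...dp[8]=4, dp[9]=1, dp[10]=2, dp[11]=3, dp[12]=4, dp[13]=5
Minimum coins for 13 = 5


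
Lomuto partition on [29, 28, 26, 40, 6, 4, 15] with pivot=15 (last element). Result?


Elements <= 15 go left of pivot.
Result: [6, 4, 15, 40, 29, 28, 26], pivot at index 2


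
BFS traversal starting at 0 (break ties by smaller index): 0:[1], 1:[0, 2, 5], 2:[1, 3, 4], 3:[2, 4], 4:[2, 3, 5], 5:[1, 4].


BFS queue: start with [0]
Visit order: [0, 1, 2, 5, 3, 4]


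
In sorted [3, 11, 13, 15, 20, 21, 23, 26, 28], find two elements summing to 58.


Two pointers: lo=0, hi=8
No pair sums to 58


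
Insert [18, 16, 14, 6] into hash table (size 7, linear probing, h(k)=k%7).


Insertions: 18->slot 4; 16->slot 2; 14->slot 0; 6->slot 6
Table: [14, None, 16, None, 18, None, 6]


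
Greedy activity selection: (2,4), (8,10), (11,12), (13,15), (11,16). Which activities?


Greedy: pick earliest-ending, then skip overlaps.
Selected (4 activities): [(2, 4), (8, 10), (11, 12), (13, 15)]


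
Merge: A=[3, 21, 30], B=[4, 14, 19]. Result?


Compare heads, take smaller each step.
Merged: [3, 4, 14, 19, 21, 30]


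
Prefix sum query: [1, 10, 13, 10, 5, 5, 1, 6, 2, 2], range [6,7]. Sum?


Prefix sums: [0, 1, 11, 24, 34, 39, 44, 45, 51, 53, 55]
Sum[6..7] = prefix[8] - prefix[6] = 51 - 44 = 7


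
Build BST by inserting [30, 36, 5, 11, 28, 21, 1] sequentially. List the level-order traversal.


Root = 30; build tree by BST insertion.
Level-Order traversal: [30, 5, 36, 1, 11, 28, 21]


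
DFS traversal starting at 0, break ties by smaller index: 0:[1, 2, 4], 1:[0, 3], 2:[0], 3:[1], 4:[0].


DFS stack-based: start with [0]
Visit order: [0, 1, 3, 2, 4]


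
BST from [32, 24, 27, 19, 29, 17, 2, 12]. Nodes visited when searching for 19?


BST root = 32
Search for 19: compare at each node
Path: [32, 24, 19]


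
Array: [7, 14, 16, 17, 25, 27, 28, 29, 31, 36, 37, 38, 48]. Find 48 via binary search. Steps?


Search for 48:
[0,12] mid=6 arr[6]=28
[7,12] mid=9 arr[9]=36
[10,12] mid=11 arr[11]=38
[12,12] mid=12 arr[12]=48
Total: 4 comparisons


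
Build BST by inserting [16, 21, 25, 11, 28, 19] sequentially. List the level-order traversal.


Root = 16; build tree by BST insertion.
Level-Order traversal: [16, 11, 21, 19, 25, 28]


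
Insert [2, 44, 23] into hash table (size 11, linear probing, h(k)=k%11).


Insertions: 2->slot 2; 44->slot 0; 23->slot 1
Table: [44, 23, 2, None, None, None, None, None, None, None, None]


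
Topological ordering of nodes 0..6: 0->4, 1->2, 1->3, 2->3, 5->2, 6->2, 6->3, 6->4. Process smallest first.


Kahn's algorithm, process smallest node first
Order: [0, 1, 5, 6, 2, 3, 4]


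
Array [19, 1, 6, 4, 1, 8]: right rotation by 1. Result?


Right rotate by 1: [8, 19, 1, 6, 4, 1]


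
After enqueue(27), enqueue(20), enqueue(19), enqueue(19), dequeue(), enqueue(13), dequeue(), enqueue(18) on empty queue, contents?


enqueue(27) -> [27]
enqueue(20) -> [27, 20]
enqueue(19) -> [27, 20, 19]
enqueue(19) -> [27, 20, 19, 19]
dequeue() returns 27 -> [20, 19, 19]
enqueue(13) -> [20, 19, 19, 13]
dequeue() returns 20 -> [19, 19, 13]
enqueue(18) -> [19, 19, 13, 18]
Final queue (front to back): [19, 19, 13, 18]


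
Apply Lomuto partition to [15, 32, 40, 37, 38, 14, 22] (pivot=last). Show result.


Elements <= 22 go left of pivot.
Result: [15, 14, 22, 37, 38, 32, 40], pivot at index 2


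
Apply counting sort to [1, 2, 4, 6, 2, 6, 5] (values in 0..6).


Count array: [0, 1, 2, 0, 1, 1, 2]
Reconstruct: [1, 2, 2, 4, 5, 6, 6]


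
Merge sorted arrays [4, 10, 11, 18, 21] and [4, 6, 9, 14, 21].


Compare heads, take smaller each step.
Merged: [4, 4, 6, 9, 10, 11, 14, 18, 21, 21]


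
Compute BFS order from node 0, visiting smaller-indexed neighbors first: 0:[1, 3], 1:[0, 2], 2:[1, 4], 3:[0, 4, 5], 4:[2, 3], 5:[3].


BFS queue: start with [0]
Visit order: [0, 1, 3, 2, 4, 5]


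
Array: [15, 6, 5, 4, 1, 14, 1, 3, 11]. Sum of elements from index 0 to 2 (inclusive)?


Prefix sums: [0, 15, 21, 26, 30, 31, 45, 46, 49, 60]
Sum[0..2] = prefix[3] - prefix[0] = 26 - 0 = 26


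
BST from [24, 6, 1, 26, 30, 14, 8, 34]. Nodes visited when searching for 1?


BST root = 24
Search for 1: compare at each node
Path: [24, 6, 1]


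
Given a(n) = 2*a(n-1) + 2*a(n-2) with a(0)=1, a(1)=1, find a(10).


Build bottom-up:
...a(8)=1552, a(9)=4240, a(10)=2*4240+2*1552=11584


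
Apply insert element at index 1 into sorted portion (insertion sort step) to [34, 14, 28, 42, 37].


After one pass: [14, 34, 28, 42, 37]


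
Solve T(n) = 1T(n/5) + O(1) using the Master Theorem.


a=1, b=5, c=0. log_5(1)=0 = c=0. Case 2: O(n^c log n) = O(log n)
Complexity: O(log n)


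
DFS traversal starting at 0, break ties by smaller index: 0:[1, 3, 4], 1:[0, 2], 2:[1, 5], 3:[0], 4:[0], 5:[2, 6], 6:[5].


DFS stack-based: start with [0]
Visit order: [0, 1, 2, 5, 6, 3, 4]


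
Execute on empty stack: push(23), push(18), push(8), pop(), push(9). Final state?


push(23) -> [23]
push(18) -> [23, 18]
push(8) -> [23, 18, 8]
pop() returns 8 -> [23, 18]
push(9) -> [23, 18, 9]
Final stack (bottom to top): [23, 18, 9]


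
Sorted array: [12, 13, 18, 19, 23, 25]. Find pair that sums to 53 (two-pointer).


Two pointers: lo=0, hi=5
No pair sums to 53


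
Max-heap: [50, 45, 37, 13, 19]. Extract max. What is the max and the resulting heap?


Max = 50
Replace root with last, heapify down
Resulting heap: [45, 19, 37, 13]


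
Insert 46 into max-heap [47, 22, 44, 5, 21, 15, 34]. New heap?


Append 46: [47, 22, 44, 5, 21, 15, 34, 46]
Bubble up: swap idx 7(46) with idx 3(5); swap idx 3(46) with idx 1(22)
Result: [47, 46, 44, 22, 21, 15, 34, 5]


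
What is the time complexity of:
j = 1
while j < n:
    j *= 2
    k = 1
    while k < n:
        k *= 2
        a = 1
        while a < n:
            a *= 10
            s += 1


Per nesting level: O(log n) * O(log n) * O(log n) = O((log n)^3)
Complexity: O((log n)^3)


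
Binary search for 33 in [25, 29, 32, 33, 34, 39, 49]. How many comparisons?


Search for 33:
[0,6] mid=3 arr[3]=33
Total: 1 comparisons


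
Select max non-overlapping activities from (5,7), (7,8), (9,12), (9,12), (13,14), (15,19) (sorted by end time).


Greedy: pick earliest-ending, then skip overlaps.
Selected (5 activities): [(5, 7), (7, 8), (9, 12), (13, 14), (15, 19)]


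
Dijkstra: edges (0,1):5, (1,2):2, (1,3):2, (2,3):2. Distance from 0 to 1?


Dijkstra from 0:
Distances: {0: 0, 1: 5, 2: 7, 3: 7}
Shortest distance to 1 = 5, path = [0, 1]


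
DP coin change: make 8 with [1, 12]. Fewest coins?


dp[0]=0; dp[i]=1+min(dp[i-c] for c in coins)
...dp[3]=3, dp[4]=4, dp[5]=5, dp[6]=6, dp[7]=7, dp[8]=8
Minimum coins for 8 = 8


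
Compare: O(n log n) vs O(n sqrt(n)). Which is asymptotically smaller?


linearithmic grows slower than n^1.5
O(n log n) is asymptotically smaller; O(n sqrt(n)) grows faster


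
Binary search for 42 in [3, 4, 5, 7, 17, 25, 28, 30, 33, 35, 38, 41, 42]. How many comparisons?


Search for 42:
[0,12] mid=6 arr[6]=28
[7,12] mid=9 arr[9]=35
[10,12] mid=11 arr[11]=41
[12,12] mid=12 arr[12]=42
Total: 4 comparisons


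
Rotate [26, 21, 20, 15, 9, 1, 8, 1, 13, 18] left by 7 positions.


Left rotate by 7: [1, 13, 18, 26, 21, 20, 15, 9, 1, 8]


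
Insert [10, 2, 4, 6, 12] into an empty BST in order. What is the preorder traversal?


Root = 10; build tree by BST insertion.
Preorder traversal: [10, 2, 4, 6, 12]


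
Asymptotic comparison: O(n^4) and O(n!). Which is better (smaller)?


quartic grows slower than factorial
O(n^4) is asymptotically smaller; O(n!) grows faster


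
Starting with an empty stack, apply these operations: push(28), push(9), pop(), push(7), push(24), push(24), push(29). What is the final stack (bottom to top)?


push(28) -> [28]
push(9) -> [28, 9]
pop() returns 9 -> [28]
push(7) -> [28, 7]
push(24) -> [28, 7, 24]
push(24) -> [28, 7, 24, 24]
push(29) -> [28, 7, 24, 24, 29]
Final stack (bottom to top): [28, 7, 24, 24, 29]


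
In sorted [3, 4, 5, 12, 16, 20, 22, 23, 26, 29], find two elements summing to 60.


Two pointers: lo=0, hi=9
No pair sums to 60


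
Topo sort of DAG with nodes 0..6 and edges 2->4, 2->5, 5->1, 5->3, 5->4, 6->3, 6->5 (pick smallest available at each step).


Kahn's algorithm, process smallest node first
Order: [0, 2, 6, 5, 1, 3, 4]


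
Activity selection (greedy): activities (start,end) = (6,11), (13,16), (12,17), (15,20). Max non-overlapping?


Greedy: pick earliest-ending, then skip overlaps.
Selected (2 activities): [(6, 11), (13, 16)]


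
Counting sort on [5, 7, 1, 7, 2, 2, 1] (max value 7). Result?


Count array: [0, 2, 2, 0, 0, 1, 0, 2]
Reconstruct: [1, 1, 2, 2, 5, 7, 7]


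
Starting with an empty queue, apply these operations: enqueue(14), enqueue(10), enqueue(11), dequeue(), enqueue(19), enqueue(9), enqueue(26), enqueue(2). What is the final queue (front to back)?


enqueue(14) -> [14]
enqueue(10) -> [14, 10]
enqueue(11) -> [14, 10, 11]
dequeue() returns 14 -> [10, 11]
enqueue(19) -> [10, 11, 19]
enqueue(9) -> [10, 11, 19, 9]
enqueue(26) -> [10, 11, 19, 9, 26]
enqueue(2) -> [10, 11, 19, 9, 26, 2]
Final queue (front to back): [10, 11, 19, 9, 26, 2]


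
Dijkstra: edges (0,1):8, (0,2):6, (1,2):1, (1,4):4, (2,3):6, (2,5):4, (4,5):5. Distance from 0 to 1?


Dijkstra from 0:
Distances: {0: 0, 1: 7, 2: 6, 3: 12, 4: 11, 5: 10}
Shortest distance to 1 = 7, path = [0, 2, 1]


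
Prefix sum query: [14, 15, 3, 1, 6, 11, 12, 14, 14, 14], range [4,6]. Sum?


Prefix sums: [0, 14, 29, 32, 33, 39, 50, 62, 76, 90, 104]
Sum[4..6] = prefix[7] - prefix[4] = 62 - 33 = 29


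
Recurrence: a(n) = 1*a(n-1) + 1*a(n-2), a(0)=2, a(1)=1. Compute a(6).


Build bottom-up:
...a(4)=7, a(5)=11, a(6)=1*11+1*7=18


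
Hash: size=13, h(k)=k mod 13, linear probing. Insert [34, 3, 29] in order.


Insertions: 34->slot 8; 3->slot 3; 29->slot 4
Table: [None, None, None, 3, 29, None, None, None, 34, None, None, None, None]


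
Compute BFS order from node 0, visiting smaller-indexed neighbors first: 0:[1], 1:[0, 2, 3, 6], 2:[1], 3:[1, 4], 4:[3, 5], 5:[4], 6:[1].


BFS queue: start with [0]
Visit order: [0, 1, 2, 3, 6, 4, 5]


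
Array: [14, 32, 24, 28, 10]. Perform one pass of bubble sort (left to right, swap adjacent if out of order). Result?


After one pass: [14, 24, 28, 10, 32]


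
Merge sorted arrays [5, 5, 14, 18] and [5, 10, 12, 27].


Compare heads, take smaller each step.
Merged: [5, 5, 5, 10, 12, 14, 18, 27]


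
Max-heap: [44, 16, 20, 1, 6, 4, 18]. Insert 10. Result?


Append 10: [44, 16, 20, 1, 6, 4, 18, 10]
Bubble up: swap idx 7(10) with idx 3(1)
Result: [44, 16, 20, 10, 6, 4, 18, 1]


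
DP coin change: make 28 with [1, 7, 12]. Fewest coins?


dp[0]=0; dp[i]=1+min(dp[i-c] for c in coins)
...dp[23]=5, dp[24]=2, dp[25]=3, dp[26]=3, dp[27]=4, dp[28]=4
Minimum coins for 28 = 4


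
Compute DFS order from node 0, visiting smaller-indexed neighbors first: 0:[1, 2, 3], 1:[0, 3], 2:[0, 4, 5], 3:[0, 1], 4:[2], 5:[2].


DFS stack-based: start with [0]
Visit order: [0, 1, 3, 2, 4, 5]


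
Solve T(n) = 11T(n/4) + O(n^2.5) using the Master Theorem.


a=11, b=4, c=2.5. log_4(11)=1.730 < c=2.5. Case 3: O(n^c) = O(n^2.500)
Complexity: O(n^2.500)


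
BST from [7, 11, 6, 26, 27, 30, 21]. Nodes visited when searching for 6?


BST root = 7
Search for 6: compare at each node
Path: [7, 6]


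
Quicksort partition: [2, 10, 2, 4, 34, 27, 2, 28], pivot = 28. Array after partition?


Elements <= 28 go left of pivot.
Result: [2, 10, 2, 4, 27, 2, 28, 34], pivot at index 6


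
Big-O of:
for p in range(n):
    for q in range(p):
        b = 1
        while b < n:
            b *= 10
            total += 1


Per nesting level: O(n) * O(n) [triangular over p] * O(log n) = O(n^2 log n)
Complexity: O(n^2 log n)


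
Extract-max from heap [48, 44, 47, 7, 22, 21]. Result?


Max = 48
Replace root with last, heapify down
Resulting heap: [47, 44, 21, 7, 22]


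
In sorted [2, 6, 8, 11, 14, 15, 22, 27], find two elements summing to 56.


Two pointers: lo=0, hi=7
No pair sums to 56


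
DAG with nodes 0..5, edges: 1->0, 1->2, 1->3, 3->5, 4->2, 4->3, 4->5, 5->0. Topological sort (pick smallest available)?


Kahn's algorithm, process smallest node first
Order: [1, 4, 2, 3, 5, 0]


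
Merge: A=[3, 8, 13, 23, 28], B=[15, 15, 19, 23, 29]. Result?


Compare heads, take smaller each step.
Merged: [3, 8, 13, 15, 15, 19, 23, 23, 28, 29]


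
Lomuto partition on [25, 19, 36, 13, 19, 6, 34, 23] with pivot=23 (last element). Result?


Elements <= 23 go left of pivot.
Result: [19, 13, 19, 6, 23, 25, 34, 36], pivot at index 4


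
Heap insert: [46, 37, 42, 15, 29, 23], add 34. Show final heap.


Append 34: [46, 37, 42, 15, 29, 23, 34]
Bubble up: no swaps needed
Result: [46, 37, 42, 15, 29, 23, 34]


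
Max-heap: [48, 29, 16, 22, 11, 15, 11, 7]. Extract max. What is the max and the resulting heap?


Max = 48
Replace root with last, heapify down
Resulting heap: [29, 22, 16, 7, 11, 15, 11]


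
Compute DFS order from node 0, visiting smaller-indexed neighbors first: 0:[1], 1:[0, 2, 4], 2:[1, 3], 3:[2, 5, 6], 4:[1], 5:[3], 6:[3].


DFS stack-based: start with [0]
Visit order: [0, 1, 2, 3, 5, 6, 4]


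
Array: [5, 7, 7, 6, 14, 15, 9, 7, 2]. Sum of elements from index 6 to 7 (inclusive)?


Prefix sums: [0, 5, 12, 19, 25, 39, 54, 63, 70, 72]
Sum[6..7] = prefix[8] - prefix[6] = 70 - 54 = 16
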